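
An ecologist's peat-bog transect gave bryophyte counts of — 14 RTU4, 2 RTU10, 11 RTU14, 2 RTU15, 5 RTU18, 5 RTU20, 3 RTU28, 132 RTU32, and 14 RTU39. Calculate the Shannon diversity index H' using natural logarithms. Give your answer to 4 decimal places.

Total N = 14+2+11+2+5+5+3+132+14 = 188, so the proportions are 0.074468, 0.010638, 0.058511, 0.010638, 0.026596, 0.026596, 0.015957, 0.702128, 0.074468 (working shown to 6 dp, full precision carried).
Each pᵢ ln pᵢ term: 0.074468×(-2.597385)=-0.193422, 0.010638×(-4.543295)=-0.048333, 0.058511×(-2.838547)=-0.166085, 0.010638×(-4.543295)=-0.048333, 0.026596×(-3.627004)=-0.096463, 0.026596×(-3.627004)=-0.096463, 0.015957×(-4.137830)=-0.066029, 0.702128×(-0.353640)=-0.248300, 0.074468×(-2.597385)=-0.193422.
Sum = -1.156851, so H' = 1.1569.

1.1569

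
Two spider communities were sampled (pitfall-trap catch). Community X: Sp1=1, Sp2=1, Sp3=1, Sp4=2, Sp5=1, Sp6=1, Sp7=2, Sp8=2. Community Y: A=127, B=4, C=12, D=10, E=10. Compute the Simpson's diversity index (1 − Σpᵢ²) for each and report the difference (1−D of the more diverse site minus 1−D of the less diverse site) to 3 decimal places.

Community X: N=11, proportions 0.09091, 0.09091, 0.09091, 0.18182, 0.09091, 0.09091, 0.18182, 0.18182, giving 1−D = 0.85950 (working shown to 5 dp, full precision carried).
Community Y: N=163, proportions 0.77914, 0.02454, 0.07362, 0.06135, 0.06135, giving 1−D = 0.37939.
Difference = |0.85950 − 0.37939| = 0.48011, i.e. 0.480 to 3 decimal places.

0.480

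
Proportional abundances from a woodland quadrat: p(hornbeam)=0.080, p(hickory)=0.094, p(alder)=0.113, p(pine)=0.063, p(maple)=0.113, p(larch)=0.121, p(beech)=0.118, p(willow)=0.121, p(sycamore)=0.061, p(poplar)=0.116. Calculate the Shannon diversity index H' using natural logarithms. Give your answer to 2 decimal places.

2.28

Each pᵢ ln pᵢ term (working shown to 4 dp, full precision carried): 0.08×(-2.5257)=-0.2021, 0.094×(-2.3645)=-0.2223, 0.113×(-2.1804)=-0.2464, 0.063×(-2.7646)=-0.1742, 0.113×(-2.1804)=-0.2464, 0.121×(-2.1120)=-0.2555, 0.118×(-2.1371)=-0.2522, 0.121×(-2.1120)=-0.2555, 0.061×(-2.7969)=-0.1706, 0.116×(-2.1542)=-0.2499.
Sum = -2.2750, so H' = 2.28.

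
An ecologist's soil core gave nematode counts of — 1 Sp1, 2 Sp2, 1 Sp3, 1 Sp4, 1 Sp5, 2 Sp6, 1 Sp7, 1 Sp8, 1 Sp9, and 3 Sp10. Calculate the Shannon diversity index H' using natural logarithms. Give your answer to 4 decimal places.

Total N = 1+2+1+1+1+2+1+1+1+3 = 14, so the proportions are 0.071429, 0.142857, 0.071429, 0.071429, 0.071429, 0.142857, 0.071429, 0.071429, 0.071429, 0.214286 (working shown to 6 dp, full precision carried).
Each pᵢ ln pᵢ term: 0.071429×(-2.639057)=-0.188504, 0.142857×(-1.945910)=-0.277987, 0.071429×(-2.639057)=-0.188504, 0.071429×(-2.639057)=-0.188504, 0.071429×(-2.639057)=-0.188504, 0.142857×(-1.945910)=-0.277987, 0.071429×(-2.639057)=-0.188504, 0.071429×(-2.639057)=-0.188504, 0.071429×(-2.639057)=-0.188504, 0.214286×(-1.540445)=-0.330095.
Sum = -2.205598, so H' = 2.2056.

2.2056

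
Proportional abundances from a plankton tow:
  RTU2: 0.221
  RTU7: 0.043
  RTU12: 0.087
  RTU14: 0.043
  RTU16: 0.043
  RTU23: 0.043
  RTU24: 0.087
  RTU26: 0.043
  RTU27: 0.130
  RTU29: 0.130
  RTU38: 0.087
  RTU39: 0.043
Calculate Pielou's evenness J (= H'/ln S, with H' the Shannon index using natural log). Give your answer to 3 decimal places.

H' = −Σ pᵢ ln pᵢ = −((-0.33362) + (-0.13530) + (-0.21244) + (-0.13530) + (-0.13530) + (-0.13530) + (-0.21244) + (-0.13530) + (-0.26523) + (-0.26523) + (-0.21244) + (-0.13530)) = 2.31321 (working shown to 5 dp, full precision carried).
With S = 12 species, ln S = 2.48491, so J = 2.31321/2.48491 = 0.93090, i.e. 0.931 to 3 decimal places.

0.931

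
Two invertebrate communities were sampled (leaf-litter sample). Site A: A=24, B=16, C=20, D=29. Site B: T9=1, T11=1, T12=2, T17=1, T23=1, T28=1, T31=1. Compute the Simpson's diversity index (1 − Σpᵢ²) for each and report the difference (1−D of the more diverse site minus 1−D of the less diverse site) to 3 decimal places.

Site A: N=89, proportions 0.26966, 0.17978, 0.22472, 0.32584, giving 1−D = 0.73829 (working shown to 5 dp, full precision carried).
Site B: N=8, proportions 0.125, 0.125, 0.25, 0.125, 0.125, 0.125, 0.125, giving 1−D = 0.84375.
Difference = |0.73829 − 0.84375| = 0.10546, i.e. 0.105 to 3 decimal places.

0.105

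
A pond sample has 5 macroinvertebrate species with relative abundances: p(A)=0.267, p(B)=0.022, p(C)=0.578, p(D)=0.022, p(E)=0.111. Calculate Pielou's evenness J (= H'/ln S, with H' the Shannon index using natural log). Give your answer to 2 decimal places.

H' = −Σ pᵢ ln pᵢ = −((-0.3526) + (-0.0840) + (-0.3168) + (-0.0840) + (-0.2440)) = 1.0814 (working shown to 4 dp, full precision carried).
With S = 5 species, ln S = 1.6094, so J = 1.0814/1.6094 = 0.6719, i.e. 0.67 to 2 decimal places.

0.67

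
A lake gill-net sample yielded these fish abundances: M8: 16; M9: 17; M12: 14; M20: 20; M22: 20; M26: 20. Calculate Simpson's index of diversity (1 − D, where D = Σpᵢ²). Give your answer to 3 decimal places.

Total N = 16+17+14+20+20+20 = 107, so the proportions are 0.14953, 0.15888, 0.13084, 0.18692, 0.18692, 0.18692 (working shown to 5 dp, full precision carried).
D = 0.14953² + 0.15888² + 0.13084² + 0.18692² + 0.18692² + 0.18692² = 0.02236 + 0.02524 + 0.01712 + 0.03494 + 0.03494 + 0.03494 = 0.16953.
So 1 − D = 0.83047, i.e. 0.830 to 3 decimal places.

0.830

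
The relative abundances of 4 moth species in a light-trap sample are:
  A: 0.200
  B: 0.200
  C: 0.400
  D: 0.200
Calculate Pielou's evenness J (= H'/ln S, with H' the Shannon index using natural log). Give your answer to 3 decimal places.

0.961

H' = −Σ pᵢ ln pᵢ = −((-0.32189) + (-0.32189) + (-0.36652) + (-0.32189)) = 1.33218 (working shown to 5 dp, full precision carried).
With S = 4 species, ln S = 1.38629, so J = 1.33218/1.38629 = 0.96096, i.e. 0.961 to 3 decimal places.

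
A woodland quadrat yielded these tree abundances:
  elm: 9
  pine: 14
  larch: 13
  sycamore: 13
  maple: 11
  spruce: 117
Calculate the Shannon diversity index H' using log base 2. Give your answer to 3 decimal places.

1.705

Total N = 9+14+13+13+11+117 = 177, so the proportions are 0.05085, 0.0791, 0.07345, 0.07345, 0.06215, 0.66102 (working shown to 5 dp, full precision carried).
Each pᵢ log₂ pᵢ term: 0.05085×(-4.29768)=-0.21853, 0.0791×(-3.66025)=-0.28951, 0.07345×(-3.76717)=-0.27668, 0.07345×(-3.76717)=-0.27668, 0.06215×(-4.00817)=-0.24910, 0.66102×(-0.59724)=-0.39479.
Sum = -1.70529, so H' = 1.705.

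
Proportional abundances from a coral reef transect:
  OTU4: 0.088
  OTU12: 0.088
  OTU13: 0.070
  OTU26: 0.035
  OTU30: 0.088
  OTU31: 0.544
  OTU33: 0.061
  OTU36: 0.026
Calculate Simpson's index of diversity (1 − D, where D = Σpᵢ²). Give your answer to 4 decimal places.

D = 0.088² + 0.088² + 0.07² + 0.035² + 0.088² + 0.544² + 0.061² + 0.026² = 0.007744 + 0.007744 + 0.004900 + 0.001225 + 0.007744 + 0.295936 + 0.003721 + 0.000676 = 0.329690 (working shown to 6 dp, full precision carried).
So 1 − D = 0.670310, i.e. 0.6703 to 4 decimal places.

0.6703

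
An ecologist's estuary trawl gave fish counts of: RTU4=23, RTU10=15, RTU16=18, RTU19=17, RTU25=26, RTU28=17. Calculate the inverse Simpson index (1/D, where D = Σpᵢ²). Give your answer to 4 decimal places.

5.7702

Total N = 23+15+18+17+26+17 = 116, so the proportions are 0.19827586, 0.12931034, 0.15517241, 0.14655172, 0.22413793, 0.14655172 (working shown to 8 dp, full precision carried).
D = 0.19827586² + 0.12931034² + 0.15517241² + 0.14655172² + 0.22413793² + 0.14655172² = 0.03931332 + 0.01672117 + 0.02407848 + 0.02147741 + 0.05023781 + 0.02147741 = 0.17330559.
So 1/D = 5.770154, i.e. 5.7702 to 4 decimal places.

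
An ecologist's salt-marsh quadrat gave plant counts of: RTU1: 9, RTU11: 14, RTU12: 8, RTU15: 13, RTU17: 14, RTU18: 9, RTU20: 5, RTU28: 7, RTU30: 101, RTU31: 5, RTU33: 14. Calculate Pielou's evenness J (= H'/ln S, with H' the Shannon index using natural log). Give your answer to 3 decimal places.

Total N = 9+14+8+13+14+9+5+7+101+5+14 = 199, so the proportions are 0.04523, 0.07035, 0.0402, 0.06533, 0.07035, 0.04523, 0.02513, 0.03518, 0.50754, 0.02513, 0.07035 (working shown to 5 dp, full precision carried).
H' = −Σ pᵢ ln pᵢ = −((-0.14002) + (-0.18673) + (-0.12920) + (-0.17823) + (-0.18673) + (-0.14002) + (-0.09256) + (-0.11775) + (-0.34420) + (-0.09256) + (-0.18673)) = 1.79475.
With S = 11 species, ln S = 2.39790, so J = 1.79475/2.39790 = 0.74847, i.e. 0.748 to 3 decimal places.

0.748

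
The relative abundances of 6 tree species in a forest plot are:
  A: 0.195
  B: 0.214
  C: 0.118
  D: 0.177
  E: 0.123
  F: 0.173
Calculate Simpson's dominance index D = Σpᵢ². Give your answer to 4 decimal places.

0.1741

D = 0.195² + 0.214² + 0.118² + 0.177² + 0.123² + 0.173² = 0.038025 + 0.045796 + 0.013924 + 0.031329 + 0.015129 + 0.029929 = 0.174132 (working shown to 6 dp, full precision carried).
To 4 decimal places, D = 0.1741.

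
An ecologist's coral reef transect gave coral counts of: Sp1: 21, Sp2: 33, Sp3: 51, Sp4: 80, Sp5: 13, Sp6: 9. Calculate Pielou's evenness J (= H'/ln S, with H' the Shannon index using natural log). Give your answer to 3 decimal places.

Total N = 21+33+51+80+13+9 = 207, so the proportions are 0.10145, 0.15942, 0.24638, 0.38647, 0.0628, 0.04348 (working shown to 5 dp, full precision carried).
H' = −Σ pᵢ ln pᵢ = −((-0.23214) + (-0.29273) + (-0.34515) + (-0.36742) + (-0.17382) + (-0.13633)) = 1.54758.
With S = 6 species, ln S = 1.79176, so J = 1.54758/1.79176 = 0.86372, i.e. 0.864 to 3 decimal places.

0.864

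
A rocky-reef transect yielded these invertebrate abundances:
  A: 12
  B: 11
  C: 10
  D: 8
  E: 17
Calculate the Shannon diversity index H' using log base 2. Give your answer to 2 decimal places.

2.28

Total N = 12+11+10+8+17 = 58, so the proportions are 0.2069, 0.1897, 0.1724, 0.1379, 0.2931 (working shown to 4 dp, full precision carried).
Each pᵢ log₂ pᵢ term: 0.2069×(-2.2730)=-0.4703, 0.1897×(-2.3985)=-0.4549, 0.1724×(-2.5361)=-0.4373, 0.1379×(-2.8580)=-0.3942, 0.2931×(-1.7705)=-0.5189.
Sum = -2.2756, so H' = 2.28.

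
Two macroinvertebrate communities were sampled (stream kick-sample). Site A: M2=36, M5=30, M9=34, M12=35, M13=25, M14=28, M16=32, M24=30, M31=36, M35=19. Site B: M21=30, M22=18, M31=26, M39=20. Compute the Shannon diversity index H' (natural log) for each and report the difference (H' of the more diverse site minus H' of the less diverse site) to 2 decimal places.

0.92

Site A: N=305, proportions 0.118, 0.0984, 0.1115, 0.1148, 0.082, 0.0918, 0.1049, 0.0984, 0.118, 0.0623, giving H' = 2.2874 (working shown to 4 dp, full precision carried).
Site B: N=94, proportions 0.3191, 0.1915, 0.2766, 0.2128, giving H' = 1.3658.
Difference = |2.2874 − 1.3658| = 0.9216, i.e. 0.92 to 2 decimal places.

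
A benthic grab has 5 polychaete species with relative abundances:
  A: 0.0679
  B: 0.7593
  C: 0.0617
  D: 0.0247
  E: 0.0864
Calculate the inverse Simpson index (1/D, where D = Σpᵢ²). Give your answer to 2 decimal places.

1.69

D = 0.0679² + 0.7593² + 0.0617² + 0.0247² + 0.0864² = 0.00461 + 0.57654 + 0.00381 + 0.00061 + 0.00746 = 0.59303 (working shown to 5 dp, full precision carried).
So 1/D = 1.6863, i.e. 1.69 to 2 decimal places.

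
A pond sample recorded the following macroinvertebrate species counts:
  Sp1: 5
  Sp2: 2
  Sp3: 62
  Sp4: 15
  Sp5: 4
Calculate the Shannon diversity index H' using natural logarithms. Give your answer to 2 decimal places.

Total N = 5+2+62+15+4 = 88, so the proportions are 0.0568, 0.0227, 0.7045, 0.1705, 0.0455 (working shown to 4 dp, full precision carried).
Each pᵢ ln pᵢ term: 0.0568×(-2.8679)=-0.1629, 0.0227×(-3.7842)=-0.0860, 0.7045×(-0.3502)=-0.2467, 0.1705×(-1.7693)=-0.3016, 0.0455×(-3.0910)=-0.1405.
Sum = -0.9378, so H' = 0.94.

0.94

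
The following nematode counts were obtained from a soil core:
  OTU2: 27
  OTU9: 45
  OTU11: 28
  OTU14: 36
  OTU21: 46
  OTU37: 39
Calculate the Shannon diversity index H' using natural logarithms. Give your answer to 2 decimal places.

Total N = 27+45+28+36+46+39 = 221, so the proportions are 0.1222, 0.2036, 0.1267, 0.1629, 0.2081, 0.1765 (working shown to 4 dp, full precision carried).
Each pᵢ ln pᵢ term: 0.1222×(-2.1023)=-0.2568, 0.2036×(-1.5915)=-0.3241, 0.1267×(-2.0660)=-0.2618, 0.1629×(-1.8146)=-0.2956, 0.2081×(-1.5695)=-0.3267, 0.1765×(-1.7346)=-0.3061.
Sum = -1.7710, so H' = 1.77.

1.77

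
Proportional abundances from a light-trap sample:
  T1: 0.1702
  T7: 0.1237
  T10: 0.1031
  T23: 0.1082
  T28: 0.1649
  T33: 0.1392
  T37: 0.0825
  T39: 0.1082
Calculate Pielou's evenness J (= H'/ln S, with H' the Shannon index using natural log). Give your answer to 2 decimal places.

0.99

H' = −Σ pᵢ ln pᵢ = −((-0.3014) + (-0.2585) + (-0.2342) + (-0.2406) + (-0.2972) + (-0.2745) + (-0.2058) + (-0.2406)) = 2.0529 (working shown to 4 dp, full precision carried).
With S = 8 species, ln S = 2.0794, so J = 2.0529/2.0794 = 0.9872, i.e. 0.99 to 2 decimal places.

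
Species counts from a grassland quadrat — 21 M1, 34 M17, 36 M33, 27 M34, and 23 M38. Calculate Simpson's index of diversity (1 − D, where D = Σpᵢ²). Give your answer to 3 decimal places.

0.791

Total N = 21+34+36+27+23 = 141, so the proportions are 0.14894, 0.24113, 0.25532, 0.19149, 0.16312 (working shown to 5 dp, full precision carried).
D = 0.14894² + 0.24113² + 0.25532² + 0.19149² + 0.16312² = 0.02218 + 0.05815 + 0.06519 + 0.03667 + 0.02661 = 0.20879.
So 1 − D = 0.79121, i.e. 0.791 to 3 decimal places.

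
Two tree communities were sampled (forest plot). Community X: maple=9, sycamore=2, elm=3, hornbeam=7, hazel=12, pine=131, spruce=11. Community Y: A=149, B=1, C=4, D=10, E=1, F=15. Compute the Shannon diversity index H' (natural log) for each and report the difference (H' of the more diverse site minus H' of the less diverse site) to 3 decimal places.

Community X: N=175, proportions 0.05143, 0.01143, 0.01714, 0.04, 0.06857, 0.74857, 0.06286, giving H' = 0.97664 (working shown to 5 dp, full precision carried).
Community Y: N=180, proportions 0.82778, 0.00556, 0.02222, 0.05556, 0.00556, 0.08333, giving H' = 0.66640.
Difference = |0.97664 − 0.66640| = 0.31024, i.e. 0.310 to 3 decimal places.

0.310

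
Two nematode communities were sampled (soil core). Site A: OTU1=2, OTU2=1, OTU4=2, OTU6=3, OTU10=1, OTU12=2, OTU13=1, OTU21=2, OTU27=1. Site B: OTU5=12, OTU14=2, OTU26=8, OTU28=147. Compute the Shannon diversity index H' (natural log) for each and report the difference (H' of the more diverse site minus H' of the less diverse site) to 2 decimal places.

1.61

Site A: N=15, proportions 0.1333, 0.0667, 0.1333, 0.2, 0.0667, 0.1333, 0.0667, 0.1333, 0.0667, giving H' = 2.1186 (working shown to 4 dp, full precision carried).
Site B: N=169, proportions 0.071, 0.0118, 0.0473, 0.8698, giving H' = 0.5060.
Difference = |2.1186 − 0.5060| = 1.6126, i.e. 1.61 to 2 decimal places.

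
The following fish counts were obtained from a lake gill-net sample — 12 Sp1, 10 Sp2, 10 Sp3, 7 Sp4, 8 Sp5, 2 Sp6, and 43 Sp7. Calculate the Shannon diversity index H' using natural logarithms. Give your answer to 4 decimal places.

Total N = 12+10+10+7+8+2+43 = 92, so the proportions are 0.130435, 0.108696, 0.108696, 0.076087, 0.086957, 0.021739, 0.467391 (working shown to 6 dp, full precision carried).
Each pᵢ ln pᵢ term: 0.130435×(-2.036882)=-0.265680, 0.108696×(-2.219203)=-0.241218, 0.108696×(-2.219203)=-0.241218, 0.076087×(-2.575878)=-0.195991, 0.086957×(-2.442347)=-0.212378, 0.021739×(-3.828641)=-0.083231, 0.467391×(-0.760588)=-0.355492.
Sum = -1.595208, so H' = 1.5952.

1.5952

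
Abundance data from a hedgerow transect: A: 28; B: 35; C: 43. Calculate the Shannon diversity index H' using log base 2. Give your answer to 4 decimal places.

1.5632

Total N = 28+35+43 = 106, so the proportions are 0.264151, 0.330189, 0.40566 (working shown to 6 dp, full precision carried).
Each pᵢ log₂ pᵢ term: 0.264151×(-1.920566)=-0.507319, 0.330189×(-1.598637)=-0.527852, 0.40566×(-1.301656)=-0.528030.
Sum = -1.563201, so H' = 1.5632.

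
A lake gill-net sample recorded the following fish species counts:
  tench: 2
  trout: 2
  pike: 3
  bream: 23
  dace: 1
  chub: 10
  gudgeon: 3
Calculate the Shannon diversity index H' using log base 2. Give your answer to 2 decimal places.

Total N = 2+2+3+23+1+10+3 = 44, so the proportions are 0.0455, 0.0455, 0.0682, 0.5227, 0.0227, 0.2273, 0.0682 (working shown to 4 dp, full precision carried).
Each pᵢ log₂ pᵢ term: 0.0455×(-4.4594)=-0.2027, 0.0455×(-4.4594)=-0.2027, 0.0682×(-3.8745)=-0.2642, 0.5227×(-0.9359)=-0.4892, 0.0227×(-5.4594)=-0.1241, 0.2273×(-2.1375)=-0.4858, 0.0682×(-3.8745)=-0.2642.
Sum = -2.0328, so H' = 2.03.

2.03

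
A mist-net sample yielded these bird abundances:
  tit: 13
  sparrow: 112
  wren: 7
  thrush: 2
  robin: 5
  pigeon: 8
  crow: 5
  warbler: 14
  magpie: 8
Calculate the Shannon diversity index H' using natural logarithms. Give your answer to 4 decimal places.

1.3479

Total N = 13+112+7+2+5+8+5+14+8 = 174, so the proportions are 0.074713, 0.643678, 0.04023, 0.011494, 0.028736, 0.045977, 0.028736, 0.08046, 0.045977 (working shown to 6 dp, full precision carried).
Each pᵢ ln pᵢ term: 0.074713×(-2.594106)=-0.193813, 0.643678×(-0.440556)=-0.283577, 0.04023×(-3.213145)=-0.129264, 0.011494×(-4.465908)=-0.051332, 0.028736×(-3.549617)=-0.102000, 0.045977×(-3.079614)=-0.141591, 0.028736×(-3.549617)=-0.102000, 0.08046×(-2.519998)=-0.202758, 0.045977×(-3.079614)=-0.141591.
Sum = -1.347928, so H' = 1.3479.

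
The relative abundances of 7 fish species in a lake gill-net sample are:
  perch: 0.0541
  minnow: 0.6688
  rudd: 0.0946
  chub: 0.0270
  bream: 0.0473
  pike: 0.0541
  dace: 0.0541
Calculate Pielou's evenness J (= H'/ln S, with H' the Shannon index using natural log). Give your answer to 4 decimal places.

H' = −Σ pᵢ ln pᵢ = −((-0.157805) + (-0.269038) + (-0.223076) + (-0.097522) + (-0.144324) + (-0.157805) + (-0.157805)) = 1.207376 (working shown to 6 dp, full precision carried).
With S = 7 species, ln S = 1.945910, so J = 1.207376/1.945910 = 0.620469, i.e. 0.6205 to 4 decimal places.

0.6205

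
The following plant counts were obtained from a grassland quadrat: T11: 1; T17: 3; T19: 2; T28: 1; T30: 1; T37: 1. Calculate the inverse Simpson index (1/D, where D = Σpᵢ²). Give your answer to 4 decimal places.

4.7647

Total N = 1+3+2+1+1+1 = 9, so the proportions are 0.11111111, 0.33333333, 0.22222222, 0.11111111, 0.11111111, 0.11111111 (working shown to 8 dp, full precision carried).
D = 0.11111111² + 0.33333333² + 0.22222222² + 0.11111111² + 0.11111111² + 0.11111111² = 0.01234568 + 0.11111111 + 0.04938272 + 0.01234568 + 0.01234568 + 0.01234568 = 0.20987654.
So 1/D = 4.764706, i.e. 4.7647 to 4 decimal places.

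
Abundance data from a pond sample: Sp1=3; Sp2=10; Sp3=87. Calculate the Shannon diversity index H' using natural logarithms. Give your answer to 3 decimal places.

Total N = 3+10+87 = 100, so the proportions are 0.03, 0.1, 0.87 (working shown to 5 dp, full precision carried).
Each pᵢ ln pᵢ term: 0.03×(-3.50656)=-0.10520, 0.1×(-2.30259)=-0.23026, 0.87×(-0.13926)=-0.12116.
Sum = -0.45661, so H' = 0.457.

0.457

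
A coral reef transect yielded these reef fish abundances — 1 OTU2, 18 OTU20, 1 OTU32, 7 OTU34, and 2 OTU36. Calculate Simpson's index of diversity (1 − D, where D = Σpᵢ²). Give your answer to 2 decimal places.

Total N = 1+18+1+7+2 = 29, so the proportions are 0.0345, 0.6207, 0.0345, 0.2414, 0.069 (working shown to 4 dp, full precision carried).
D = 0.0345² + 0.6207² + 0.0345² + 0.2414² + 0.069² = 0.0012 + 0.3853 + 0.0012 + 0.0583 + 0.0048 = 0.4507.
So 1 − D = 0.5493, i.e. 0.55 to 2 decimal places.

0.55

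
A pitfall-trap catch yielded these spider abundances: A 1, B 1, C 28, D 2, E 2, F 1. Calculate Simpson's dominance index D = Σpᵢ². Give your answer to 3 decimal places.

0.649

Total N = 1+1+28+2+2+1 = 35, so the proportions are 0.02857, 0.02857, 0.8, 0.05714, 0.05714, 0.02857 (working shown to 5 dp, full precision carried).
D = 0.02857² + 0.02857² + 0.8² + 0.05714² + 0.05714² + 0.02857² = 0.00082 + 0.00082 + 0.64000 + 0.00327 + 0.00327 + 0.00082 = 0.64898.
To 3 decimal places, D = 0.649.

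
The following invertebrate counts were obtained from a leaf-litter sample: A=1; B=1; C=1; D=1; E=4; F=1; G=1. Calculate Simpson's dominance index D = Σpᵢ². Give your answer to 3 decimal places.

Total N = 1+1+1+1+4+1+1 = 10, so the proportions are 0.1, 0.1, 0.1, 0.1, 0.4, 0.1, 0.1 (working shown to 5 dp, full precision carried).
D = 0.1² + 0.1² + 0.1² + 0.1² + 0.4² + 0.1² + 0.1² = 0.01000 + 0.01000 + 0.01000 + 0.01000 + 0.16000 + 0.01000 + 0.01000 = 0.22000.
To 3 decimal places, D = 0.220.

0.220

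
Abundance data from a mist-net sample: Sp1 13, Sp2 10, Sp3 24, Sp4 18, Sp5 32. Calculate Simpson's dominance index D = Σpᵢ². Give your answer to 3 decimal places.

Total N = 13+10+24+18+32 = 97, so the proportions are 0.13402, 0.10309, 0.24742, 0.18557, 0.3299 (working shown to 5 dp, full precision carried).
D = 0.13402² + 0.10309² + 0.24742² + 0.18557² + 0.3299² = 0.01796 + 0.01063 + 0.06122 + 0.03444 + 0.10883 = 0.23307.
To 3 decimal places, D = 0.233.

0.233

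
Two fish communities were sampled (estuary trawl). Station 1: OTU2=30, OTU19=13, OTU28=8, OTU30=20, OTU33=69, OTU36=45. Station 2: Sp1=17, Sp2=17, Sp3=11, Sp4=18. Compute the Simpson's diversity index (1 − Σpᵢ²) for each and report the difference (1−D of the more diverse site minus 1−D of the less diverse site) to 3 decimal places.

0.015

Station 1: N=185, proportions 0.16216, 0.07027, 0.04324, 0.10811, 0.37297, 0.24324, giving 1−D = 0.75693 (working shown to 5 dp, full precision carried).
Station 2: N=63, proportions 0.26984, 0.26984, 0.1746, 0.28571, giving 1−D = 0.74225.
Difference = |0.75693 − 0.74225| = 0.01468, i.e. 0.015 to 3 decimal places.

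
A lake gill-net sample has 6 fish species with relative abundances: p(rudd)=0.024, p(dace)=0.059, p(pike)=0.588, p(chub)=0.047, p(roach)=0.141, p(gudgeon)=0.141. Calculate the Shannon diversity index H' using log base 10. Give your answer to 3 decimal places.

Each pᵢ log₁₀ pᵢ term (working shown to 5 dp, full precision carried): 0.024×(-1.61979)=-0.03887, 0.059×(-1.22915)=-0.07252, 0.588×(-0.23062)=-0.13561, 0.047×(-1.32790)=-0.06241, 0.141×(-0.85078)=-0.11996, 0.141×(-0.85078)=-0.11996.
Sum = -0.54933, so H' = 0.549.

0.549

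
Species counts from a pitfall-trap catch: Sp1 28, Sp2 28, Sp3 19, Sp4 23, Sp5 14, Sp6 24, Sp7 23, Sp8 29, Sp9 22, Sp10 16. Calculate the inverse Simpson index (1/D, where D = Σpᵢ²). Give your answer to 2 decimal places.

9.56

Total N = 28+28+19+23+14+24+23+29+22+16 = 226, so the proportions are 0.123894, 0.123894, 0.084071, 0.10177, 0.061947, 0.106195, 0.10177, 0.128319, 0.097345, 0.070796 (working shown to 6 dp, full precision carried).
D = 0.123894² + 0.123894² + 0.084071² + 0.10177² + 0.061947² + 0.106195² + 0.10177² + 0.128319² + 0.097345² + 0.070796² = 0.015350 + 0.015350 + 0.007068 + 0.010357 + 0.003837 + 0.011277 + 0.010357 + 0.016466 + 0.009476 + 0.005012 = 0.104550.
So 1/D = 9.5648, i.e. 9.56 to 2 decimal places.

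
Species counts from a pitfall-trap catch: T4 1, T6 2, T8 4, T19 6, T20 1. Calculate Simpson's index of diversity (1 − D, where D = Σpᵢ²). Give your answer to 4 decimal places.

Total N = 1+2+4+6+1 = 14, so the proportions are 0.071429, 0.142857, 0.285714, 0.428571, 0.071429 (working shown to 6 dp, full precision carried).
D = 0.071429² + 0.142857² + 0.285714² + 0.428571² + 0.071429² = 0.005102 + 0.020408 + 0.081633 + 0.183673 + 0.005102 = 0.295918.
So 1 − D = 0.704082, i.e. 0.7041 to 4 decimal places.

0.7041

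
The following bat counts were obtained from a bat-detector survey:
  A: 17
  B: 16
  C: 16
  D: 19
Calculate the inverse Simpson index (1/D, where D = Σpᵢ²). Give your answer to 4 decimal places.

3.9793

Total N = 17+16+16+19 = 68, so the proportions are 0.25, 0.23529412, 0.23529412, 0.27941176 (working shown to 8 dp, full precision carried).
D = 0.25² + 0.23529412² + 0.23529412² + 0.27941176² = 0.06250000 + 0.05536332 + 0.05536332 + 0.07807093 = 0.25129758.
So 1/D = 3.979346, i.e. 3.9793 to 4 decimal places.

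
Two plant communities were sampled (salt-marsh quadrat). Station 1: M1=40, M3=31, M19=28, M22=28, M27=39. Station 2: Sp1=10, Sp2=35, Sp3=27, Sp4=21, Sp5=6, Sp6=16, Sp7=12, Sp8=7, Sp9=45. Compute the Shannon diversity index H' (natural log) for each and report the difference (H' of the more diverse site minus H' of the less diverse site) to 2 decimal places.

0.40

Station 1: N=166, proportions 0.241, 0.1867, 0.1687, 0.1687, 0.2349, giving H' = 1.5970 (working shown to 4 dp, full precision carried).
Station 2: N=179, proportions 0.0559, 0.1955, 0.1508, 0.1173, 0.0335, 0.0894, 0.067, 0.0391, 0.2514, giving H' = 2.0017.
Difference = |1.5970 − 2.0017| = 0.4047, i.e. 0.40 to 2 decimal places.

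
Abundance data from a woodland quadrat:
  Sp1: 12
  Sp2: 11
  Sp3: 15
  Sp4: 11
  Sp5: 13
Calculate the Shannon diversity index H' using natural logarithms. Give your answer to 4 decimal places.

Total N = 12+11+15+11+13 = 62, so the proportions are 0.193548, 0.177419, 0.241935, 0.177419, 0.209677 (working shown to 6 dp, full precision carried).
Each pᵢ ln pᵢ term: 0.193548×(-1.642228)=-0.317851, 0.177419×(-1.729239)=-0.306800, 0.241935×(-1.419084)=-0.343327, 0.177419×(-1.729239)=-0.306800, 0.209677×(-1.562185)=-0.327555.
Sum = -1.602333, so H' = 1.6023.

1.6023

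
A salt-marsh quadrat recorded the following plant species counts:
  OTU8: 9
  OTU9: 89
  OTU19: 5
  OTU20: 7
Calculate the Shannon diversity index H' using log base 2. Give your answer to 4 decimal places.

0.9984

Total N = 9+89+5+7 = 110, so the proportions are 0.081818, 0.809091, 0.045455, 0.063636 (working shown to 6 dp, full precision carried).
Each pᵢ log₂ pᵢ term: 0.081818×(-3.611435)=-0.295481, 0.809091×(-0.305626)=-0.247279, 0.045455×(-4.459432)=-0.202701, 0.063636×(-3.974005)=-0.252891.
Sum = -0.998353, so H' = 0.9984.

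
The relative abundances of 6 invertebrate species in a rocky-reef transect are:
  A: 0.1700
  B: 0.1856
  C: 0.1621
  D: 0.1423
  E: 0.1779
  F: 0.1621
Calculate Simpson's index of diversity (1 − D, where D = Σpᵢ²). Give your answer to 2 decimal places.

0.83

D = 0.17² + 0.1856² + 0.1621² + 0.1423² + 0.1779² + 0.1621² = 0.0289 + 0.0344 + 0.0263 + 0.0202 + 0.0316 + 0.0263 = 0.1678 (working shown to 4 dp, full precision carried).
So 1 − D = 0.8322, i.e. 0.83 to 2 decimal places.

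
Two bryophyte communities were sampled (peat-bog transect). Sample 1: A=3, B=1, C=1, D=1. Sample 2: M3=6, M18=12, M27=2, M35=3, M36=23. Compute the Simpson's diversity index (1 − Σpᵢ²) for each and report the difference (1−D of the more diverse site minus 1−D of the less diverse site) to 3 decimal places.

Sample 1: N=6, proportions 0.5, 0.16667, 0.16667, 0.16667, giving 1−D = 0.66667 (working shown to 5 dp, full precision carried).
Sample 2: N=46, proportions 0.13043, 0.26087, 0.04348, 0.06522, 0.5, giving 1−D = 0.65879.
Difference = |0.66667 − 0.65879| = 0.00788, i.e. 0.008 to 3 decimal places.

0.008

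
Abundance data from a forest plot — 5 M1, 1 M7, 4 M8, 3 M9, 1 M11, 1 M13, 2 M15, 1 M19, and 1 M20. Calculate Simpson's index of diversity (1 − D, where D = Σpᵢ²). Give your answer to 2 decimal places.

0.84

Total N = 5+1+4+3+1+1+2+1+1 = 19, so the proportions are 0.2632, 0.0526, 0.2105, 0.1579, 0.0526, 0.0526, 0.1053, 0.0526, 0.0526 (working shown to 4 dp, full precision carried).
D = 0.2632² + 0.0526² + 0.2105² + 0.1579² + 0.0526² + 0.0526² + 0.1053² + 0.0526² + 0.0526² = 0.0693 + 0.0028 + 0.0443 + 0.0249 + 0.0028 + 0.0028 + 0.0111 + 0.0028 + 0.0028 = 0.1634.
So 1 − D = 0.8366, i.e. 0.84 to 2 decimal places.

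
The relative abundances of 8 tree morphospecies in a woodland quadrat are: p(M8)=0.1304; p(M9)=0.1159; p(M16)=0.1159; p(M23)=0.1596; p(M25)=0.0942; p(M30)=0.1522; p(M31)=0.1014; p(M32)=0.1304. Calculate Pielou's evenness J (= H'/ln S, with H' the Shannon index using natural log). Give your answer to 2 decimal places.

H' = −Σ pᵢ ln pᵢ = −((-0.2656) + (-0.2498) + (-0.2498) + (-0.2929) + (-0.2225) + (-0.2865) + (-0.2321) + (-0.2656)) = 2.0648 (working shown to 4 dp, full precision carried).
With S = 8 species, ln S = 2.0794, so J = 2.0648/2.0794 = 0.9930, i.e. 0.99 to 2 decimal places.

0.99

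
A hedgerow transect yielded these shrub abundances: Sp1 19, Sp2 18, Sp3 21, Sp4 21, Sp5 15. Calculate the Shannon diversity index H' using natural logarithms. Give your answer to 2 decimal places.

1.60

Total N = 19+18+21+21+15 = 94, so the proportions are 0.2021, 0.1915, 0.2234, 0.2234, 0.1596 (working shown to 4 dp, full precision carried).
Each pᵢ ln pᵢ term: 0.2021×(-1.5989)=-0.3232, 0.1915×(-1.6529)=-0.3165, 0.2234×(-1.4988)=-0.3348, 0.2234×(-1.4988)=-0.3348, 0.1596×(-1.8352)=-0.2929.
Sum = -1.6022, so H' = 1.60.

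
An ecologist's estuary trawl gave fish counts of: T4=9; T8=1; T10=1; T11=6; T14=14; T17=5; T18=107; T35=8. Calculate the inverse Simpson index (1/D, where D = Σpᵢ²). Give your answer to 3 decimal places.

Total N = 9+1+1+6+14+5+107+8 = 151, so the proportions are 0.059603, 0.006623, 0.006623, 0.039735, 0.092715, 0.033113, 0.708609, 0.05298 (working shown to 6 dp, full precision carried).
D = 0.059603² + 0.006623² + 0.006623² + 0.039735² + 0.092715² + 0.033113² + 0.708609² + 0.05298² = 0.003552 + 0.000044 + 0.000044 + 0.001579 + 0.008596 + 0.001096 + 0.502127 + 0.002807 = 0.519846.
So 1/D = 1.92365, i.e. 1.924 to 3 decimal places.

1.924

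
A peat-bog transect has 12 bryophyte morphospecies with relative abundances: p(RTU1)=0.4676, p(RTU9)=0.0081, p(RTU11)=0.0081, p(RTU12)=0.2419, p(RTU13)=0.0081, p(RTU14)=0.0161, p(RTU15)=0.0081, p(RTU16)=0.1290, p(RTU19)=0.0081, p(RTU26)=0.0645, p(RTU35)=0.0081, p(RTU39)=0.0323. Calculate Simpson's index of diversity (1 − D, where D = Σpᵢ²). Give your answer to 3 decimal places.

0.700

D = 0.4676² + 0.0081² + 0.0081² + 0.2419² + 0.0081² + 0.0161² + 0.0081² + 0.129² + 0.0081² + 0.0645² + 0.0081² + 0.0323² = 0.21865 + 0.00007 + 0.00007 + 0.05852 + 0.00007 + 0.00026 + 0.00007 + 0.01664 + 0.00007 + 0.00416 + 0.00007 + 0.00104 = 0.29966 (working shown to 5 dp, full precision carried).
So 1 − D = 0.70034, i.e. 0.700 to 3 decimal places.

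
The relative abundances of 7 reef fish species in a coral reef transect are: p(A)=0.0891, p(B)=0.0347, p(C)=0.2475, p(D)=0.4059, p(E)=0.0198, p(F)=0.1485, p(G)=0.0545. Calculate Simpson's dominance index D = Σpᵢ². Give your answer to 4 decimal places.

D = 0.0891² + 0.0347² + 0.2475² + 0.4059² + 0.0198² + 0.1485² + 0.0545² = 0.007939 + 0.001204 + 0.061256 + 0.164755 + 0.000392 + 0.022052 + 0.002970 = 0.260568 (working shown to 6 dp, full precision carried).
To 4 decimal places, D = 0.2606.

0.2606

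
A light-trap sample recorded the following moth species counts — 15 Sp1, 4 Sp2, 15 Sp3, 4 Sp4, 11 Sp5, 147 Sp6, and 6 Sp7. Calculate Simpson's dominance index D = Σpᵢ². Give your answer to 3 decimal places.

0.545

Total N = 15+4+15+4+11+147+6 = 202, so the proportions are 0.07426, 0.0198, 0.07426, 0.0198, 0.05446, 0.72772, 0.0297 (working shown to 5 dp, full precision carried).
D = 0.07426² + 0.0198² + 0.07426² + 0.0198² + 0.05446² + 0.72772² + 0.0297² = 0.00551 + 0.00039 + 0.00551 + 0.00039 + 0.00297 + 0.52958 + 0.00088 = 0.54524.
To 3 decimal places, D = 0.545.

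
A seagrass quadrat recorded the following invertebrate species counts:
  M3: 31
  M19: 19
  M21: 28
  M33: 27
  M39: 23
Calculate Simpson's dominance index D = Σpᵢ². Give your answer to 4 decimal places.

Total N = 31+19+28+27+23 = 128, so the proportions are 0.242188, 0.148438, 0.21875, 0.210938, 0.179688 (working shown to 6 dp, full precision carried).
D = 0.242188² + 0.148438² + 0.21875² + 0.210938² + 0.179688² = 0.058655 + 0.022034 + 0.047852 + 0.044495 + 0.032288 = 0.205322.
To 4 decimal places, D = 0.2053.

0.2053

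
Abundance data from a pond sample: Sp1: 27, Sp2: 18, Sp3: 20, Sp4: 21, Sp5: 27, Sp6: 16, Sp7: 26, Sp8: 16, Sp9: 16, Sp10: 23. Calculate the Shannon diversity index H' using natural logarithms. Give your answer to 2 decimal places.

Total N = 27+18+20+21+27+16+26+16+16+23 = 210, so the proportions are 0.1286, 0.0857, 0.0952, 0.1, 0.1286, 0.0762, 0.1238, 0.0762, 0.0762, 0.1095 (working shown to 4 dp, full precision carried).
Each pᵢ ln pᵢ term: 0.1286×(-2.0513)=-0.2637, 0.0857×(-2.4567)=-0.2106, 0.0952×(-2.3514)=-0.2239, 0.1×(-2.3026)=-0.2303, 0.1286×(-2.0513)=-0.2637, 0.0762×(-2.5745)=-0.1962, 0.1238×(-2.0890)=-0.2586, 0.0762×(-2.5745)=-0.1962, 0.0762×(-2.5745)=-0.1962, 0.1095×(-2.2116)=-0.2422.
Sum = -2.2816, so H' = 2.28.

2.28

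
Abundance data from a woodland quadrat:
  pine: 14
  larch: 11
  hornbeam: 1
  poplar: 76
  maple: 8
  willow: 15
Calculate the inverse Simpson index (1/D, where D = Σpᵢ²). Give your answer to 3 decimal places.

Total N = 14+11+1+76+8+15 = 125, so the proportions are 0.112, 0.088, 0.008, 0.608, 0.064, 0.12 (working shown to 6 dp, full precision carried).
D = 0.112² + 0.088² + 0.008² + 0.608² + 0.064² + 0.12² = 0.012544 + 0.007744 + 0.000064 + 0.369664 + 0.004096 + 0.014400 = 0.408512.
So 1/D = 2.44791, i.e. 2.448 to 3 decimal places.

2.448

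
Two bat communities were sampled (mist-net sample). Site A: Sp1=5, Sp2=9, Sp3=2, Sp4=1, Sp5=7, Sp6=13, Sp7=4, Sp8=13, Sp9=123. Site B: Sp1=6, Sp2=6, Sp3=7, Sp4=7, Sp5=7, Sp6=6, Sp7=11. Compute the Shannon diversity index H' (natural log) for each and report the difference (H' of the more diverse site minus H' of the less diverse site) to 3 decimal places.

0.740

Site A: N=177, proportions 0.02825, 0.05085, 0.0113, 0.00565, 0.03955, 0.07345, 0.0226, 0.07345, 0.69492, giving H' = 1.18201 (working shown to 5 dp, full precision carried).
Site B: N=50, proportions 0.12, 0.12, 0.14, 0.14, 0.14, 0.12, 0.22, giving H' = 1.92217.
Difference = |1.18201 − 1.92217| = 0.74016, i.e. 0.740 to 3 decimal places.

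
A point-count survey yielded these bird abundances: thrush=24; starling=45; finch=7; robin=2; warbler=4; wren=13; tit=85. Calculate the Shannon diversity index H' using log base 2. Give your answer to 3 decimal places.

2.049

Total N = 24+45+7+2+4+13+85 = 180, so the proportions are 0.13333, 0.25, 0.03889, 0.01111, 0.02222, 0.07222, 0.47222 (working shown to 5 dp, full precision carried).
Each pᵢ log₂ pᵢ term: 0.13333×(-2.90689)=-0.38759, 0.25×(-2.00000)=-0.50000, 0.03889×(-4.68450)=-0.18217, 0.01111×(-6.49185)=-0.07213, 0.02222×(-5.49185)=-0.12204, 0.07222×(-3.79141)=-0.27382, 0.47222×(-1.08246)=-0.51116.
Sum = -2.04892, so H' = 2.049.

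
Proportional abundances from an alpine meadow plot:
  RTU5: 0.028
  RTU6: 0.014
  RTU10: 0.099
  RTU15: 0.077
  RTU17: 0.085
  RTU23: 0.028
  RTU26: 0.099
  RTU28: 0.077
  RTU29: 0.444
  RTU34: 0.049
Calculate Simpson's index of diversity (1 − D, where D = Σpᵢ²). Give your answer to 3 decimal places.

D = 0.028² + 0.014² + 0.099² + 0.077² + 0.085² + 0.028² + 0.099² + 0.077² + 0.444² + 0.049² = 0.00078 + 0.00020 + 0.00980 + 0.00593 + 0.00723 + 0.00078 + 0.00980 + 0.00593 + 0.19714 + 0.00240 = 0.23999 (working shown to 5 dp, full precision carried).
So 1 − D = 0.76001, i.e. 0.760 to 3 decimal places.

0.760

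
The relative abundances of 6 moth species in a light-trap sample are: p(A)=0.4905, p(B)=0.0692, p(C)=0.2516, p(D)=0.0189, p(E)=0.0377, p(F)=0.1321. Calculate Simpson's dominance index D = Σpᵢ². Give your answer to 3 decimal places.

D = 0.4905² + 0.0692² + 0.2516² + 0.0189² + 0.0377² + 0.1321² = 0.24059 + 0.00479 + 0.06330 + 0.00036 + 0.00142 + 0.01745 = 0.32791 (working shown to 5 dp, full precision carried).
To 3 decimal places, D = 0.328.

0.328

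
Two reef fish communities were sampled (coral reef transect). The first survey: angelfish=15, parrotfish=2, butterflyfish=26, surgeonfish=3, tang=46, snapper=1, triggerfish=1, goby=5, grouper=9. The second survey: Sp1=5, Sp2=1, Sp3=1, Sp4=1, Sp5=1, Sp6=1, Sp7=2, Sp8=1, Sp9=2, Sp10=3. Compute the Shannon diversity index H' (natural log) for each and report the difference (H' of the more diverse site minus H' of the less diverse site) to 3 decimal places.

0.516

The first survey: N=108, proportions 0.13889, 0.01852, 0.24074, 0.02778, 0.42593, 0.00926, 0.00926, 0.0463, 0.08333, giving H' = 1.58997 (working shown to 5 dp, full precision carried).
The second survey: N=18, proportions 0.27778, 0.05556, 0.05556, 0.05556, 0.05556, 0.05556, 0.11111, 0.05556, 0.11111, 0.16667, giving H' = 2.10617.
Difference = |1.58997 − 2.10617| = 0.51620, i.e. 0.516 to 3 decimal places.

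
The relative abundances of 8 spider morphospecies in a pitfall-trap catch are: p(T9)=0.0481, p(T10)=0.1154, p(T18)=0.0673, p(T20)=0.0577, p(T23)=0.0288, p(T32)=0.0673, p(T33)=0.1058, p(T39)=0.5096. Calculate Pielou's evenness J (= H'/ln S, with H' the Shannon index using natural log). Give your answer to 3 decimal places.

H' = −Σ pᵢ ln pᵢ = −((-0.14596) + (-0.24919) + (-0.18162) + (-0.16459) + (-0.10216) + (-0.18162) + (-0.23765) + (-0.34354)) = 1.60632 (working shown to 5 dp, full precision carried).
With S = 8 species, ln S = 2.07944, so J = 1.60632/2.07944 = 0.77247, i.e. 0.772 to 3 decimal places.

0.772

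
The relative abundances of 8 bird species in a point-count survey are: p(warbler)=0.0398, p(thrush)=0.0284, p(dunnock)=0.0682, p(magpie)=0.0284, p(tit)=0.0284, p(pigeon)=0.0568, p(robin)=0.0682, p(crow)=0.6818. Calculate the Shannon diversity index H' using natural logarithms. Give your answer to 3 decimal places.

1.222

Each pᵢ ln pᵢ term (working shown to 5 dp, full precision carried): 0.0398×(-3.22389)=-0.12831, 0.0284×(-3.56137)=-0.10114, 0.0682×(-2.68531)=-0.18314, 0.0284×(-3.56137)=-0.10114, 0.0284×(-3.56137)=-0.10114, 0.0568×(-2.86822)=-0.16291, 0.0682×(-2.68531)=-0.18314, 0.6818×(-0.38302)=-0.26114.
Sum = -1.22207, so H' = 1.222.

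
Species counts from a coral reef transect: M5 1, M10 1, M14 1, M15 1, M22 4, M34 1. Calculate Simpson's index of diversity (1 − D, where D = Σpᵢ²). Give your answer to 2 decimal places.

Total N = 1+1+1+1+4+1 = 9, so the proportions are 0.1111, 0.1111, 0.1111, 0.1111, 0.4444, 0.1111 (working shown to 4 dp, full precision carried).
D = 0.1111² + 0.1111² + 0.1111² + 0.1111² + 0.4444² + 0.1111² = 0.0123 + 0.0123 + 0.0123 + 0.0123 + 0.1975 + 0.0123 = 0.2593.
So 1 − D = 0.7407, i.e. 0.74 to 2 decimal places.

0.74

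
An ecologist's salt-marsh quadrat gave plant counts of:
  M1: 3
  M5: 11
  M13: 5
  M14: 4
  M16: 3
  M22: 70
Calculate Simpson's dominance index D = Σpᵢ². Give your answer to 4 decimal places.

Total N = 3+11+5+4+3+70 = 96, so the proportions are 0.03125, 0.114583, 0.052083, 0.041667, 0.03125, 0.729167 (working shown to 6 dp, full precision carried).
D = 0.03125² + 0.114583² + 0.052083² + 0.041667² + 0.03125² + 0.729167² = 0.000977 + 0.013129 + 0.002713 + 0.001736 + 0.000977 + 0.531684 = 0.551215.
To 4 decimal places, D = 0.5512.

0.5512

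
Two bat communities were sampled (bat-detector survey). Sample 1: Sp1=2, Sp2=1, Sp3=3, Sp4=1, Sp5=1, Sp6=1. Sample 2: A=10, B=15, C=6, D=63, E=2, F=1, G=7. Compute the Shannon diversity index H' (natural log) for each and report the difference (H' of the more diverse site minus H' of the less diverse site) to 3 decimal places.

0.402

Sample 1: N=9, proportions 0.22222, 0.11111, 0.33333, 0.11111, 0.11111, 0.11111, giving H' = 1.67699 (working shown to 5 dp, full precision carried).
Sample 2: N=104, proportions 0.09615, 0.14423, 0.05769, 0.60577, 0.01923, 0.00962, 0.06731, giving H' = 1.27495.
Difference = |1.67699 − 1.27495| = 0.40204, i.e. 0.402 to 3 decimal places.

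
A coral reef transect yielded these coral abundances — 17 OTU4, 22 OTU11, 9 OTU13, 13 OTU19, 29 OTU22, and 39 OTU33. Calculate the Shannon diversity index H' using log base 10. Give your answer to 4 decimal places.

Total N = 17+22+9+13+29+39 = 129, so the proportions are 0.131783, 0.170543, 0.069767, 0.100775, 0.224806, 0.302326 (working shown to 6 dp, full precision carried).
Each pᵢ log₁₀ pᵢ term: 0.131783×(-0.880141)=-0.115988, 0.170543×(-0.768167)=-0.131005, 0.069767×(-1.156347)=-0.080675, 0.100775×(-0.996646)=-0.100437, 0.224806×(-0.648192)=-0.145718, 0.302326×(-0.519525)=-0.157066.
Sum = -0.730889, so H' = 0.7309.

0.7309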